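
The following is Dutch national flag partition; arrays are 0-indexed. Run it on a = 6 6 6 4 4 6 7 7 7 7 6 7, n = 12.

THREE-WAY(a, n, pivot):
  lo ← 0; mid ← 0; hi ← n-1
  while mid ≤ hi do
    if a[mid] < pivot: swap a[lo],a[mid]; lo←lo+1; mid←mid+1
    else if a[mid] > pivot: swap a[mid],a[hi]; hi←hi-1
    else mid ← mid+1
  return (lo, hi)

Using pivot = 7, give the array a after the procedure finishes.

pivot = 7; lo=0, mid=0, hi=11
a[mid]=6<7: swap a[0],a[0]; lo=1,mid=1 → 6 6 6 4 4 6 7 7 7 7 6 7
a[mid]=6<7: swap a[1],a[1]; lo=2,mid=2 → 6 6 6 4 4 6 7 7 7 7 6 7
a[mid]=6<7: swap a[2],a[2]; lo=3,mid=3 → 6 6 6 4 4 6 7 7 7 7 6 7
a[mid]=4<7: swap a[3],a[3]; lo=4,mid=4 → 6 6 6 4 4 6 7 7 7 7 6 7
a[mid]=4<7: swap a[4],a[4]; lo=5,mid=5 → 6 6 6 4 4 6 7 7 7 7 6 7
a[mid]=6<7: swap a[5],a[5]; lo=6,mid=6 → 6 6 6 4 4 6 7 7 7 7 6 7
a[mid]=7=7: mid=7
a[mid]=7=7: mid=8
a[mid]=7=7: mid=9
a[mid]=7=7: mid=10
a[mid]=6<7: swap a[6],a[10]; lo=7,mid=11 → 6 6 6 4 4 6 6 7 7 7 7 7
a[mid]=7=7: mid=12
end: lo=7, hi=11; a = 6 6 6 4 4 6 6 7 7 7 7 7

6 6 6 4 4 6 6 7 7 7 7 7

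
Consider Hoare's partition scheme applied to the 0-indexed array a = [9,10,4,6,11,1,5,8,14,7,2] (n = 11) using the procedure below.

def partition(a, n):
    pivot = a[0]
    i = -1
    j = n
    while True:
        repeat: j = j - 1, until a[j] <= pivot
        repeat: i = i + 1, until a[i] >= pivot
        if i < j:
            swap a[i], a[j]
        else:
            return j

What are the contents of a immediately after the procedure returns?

pivot = a[0] = 9; i = -1, j = 11
j→10 (a[10]=2≤9), i→0 (a[0]=9≥9); i<j, swap → [2,10,4,6,11,1,5,8,14,7,9]
j→9 (a[9]=7≤9), i→1 (a[1]=10≥9); i<j, swap → [2,7,4,6,11,1,5,8,14,10,9]
j→7 (a[7]=8≤9), i→4 (a[4]=11≥9); i<j, swap → [2,7,4,6,8,1,5,11,14,10,9]
j→6, i→7; i≥j, return j=6. a = [2,7,4,6,8,1,5,11,14,10,9]

[2,7,4,6,8,1,5,11,14,10,9]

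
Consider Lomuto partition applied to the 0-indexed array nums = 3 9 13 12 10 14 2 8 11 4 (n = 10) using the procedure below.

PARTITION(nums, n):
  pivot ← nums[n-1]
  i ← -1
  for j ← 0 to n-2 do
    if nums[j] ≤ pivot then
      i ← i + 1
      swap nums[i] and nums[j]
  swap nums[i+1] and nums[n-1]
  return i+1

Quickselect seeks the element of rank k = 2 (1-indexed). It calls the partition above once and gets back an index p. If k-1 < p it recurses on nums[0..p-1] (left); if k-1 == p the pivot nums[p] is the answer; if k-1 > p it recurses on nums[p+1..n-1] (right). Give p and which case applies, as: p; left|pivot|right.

2; left

pivot=4, i=-1
j=0: 3≤4, i=0, swap(0,0) ⇒ 3 9 13 12 10 14 2 8 11 4
j=1: 9>4, skip
j=2: 13>4, skip
j=3: 12>4, skip
j=4: 10>4, skip
j=5: 14>4, skip
j=6: 2≤4, i=1, swap(1,6) ⇒ 3 2 13 12 10 14 9 8 11 4
j=7: 8>4, skip
j=8: 11>4, skip
swap(2,9) ⇒ 3 2 4 12 10 14 9 8 11 13; return 2
p = 2; k-1 = 1 < 2 ⇒ left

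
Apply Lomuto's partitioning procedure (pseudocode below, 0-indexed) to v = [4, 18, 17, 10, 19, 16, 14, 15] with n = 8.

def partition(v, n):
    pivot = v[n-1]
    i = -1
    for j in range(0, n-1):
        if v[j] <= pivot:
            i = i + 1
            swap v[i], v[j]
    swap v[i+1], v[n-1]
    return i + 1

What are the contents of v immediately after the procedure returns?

[4, 10, 14, 15, 19, 16, 17, 18]

pivot = v[7] = 15; i = -1
j=0: v[0]=4 ≤ 15 → i=0, swap v[0],v[0] (no change) → [4, 18, 17, 10, 19, 16, 14, 15]
j=1: v[1]=18 > 15 → no swap
j=2: v[2]=17 > 15 → no swap
j=3: v[3]=10 ≤ 15 → i=1, swap v[1],v[3] → [4, 10, 17, 18, 19, 16, 14, 15]
j=4: v[4]=19 > 15 → no swap
j=5: v[5]=16 > 15 → no swap
j=6: v[6]=14 ≤ 15 → i=2, swap v[2],v[6] → [4, 10, 14, 18, 19, 16, 17, 15]
final swap v[3],v[7] → [4, 10, 14, 15, 19, 16, 17, 18]; return 3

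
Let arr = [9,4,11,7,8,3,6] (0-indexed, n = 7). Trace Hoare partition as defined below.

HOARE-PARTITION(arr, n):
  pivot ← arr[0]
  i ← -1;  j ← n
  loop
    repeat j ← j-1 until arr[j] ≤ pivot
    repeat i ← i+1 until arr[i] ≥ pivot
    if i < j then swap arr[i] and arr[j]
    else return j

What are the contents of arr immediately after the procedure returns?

pivot = arr[0] = 9; i = -1, j = 7
j→6 (arr[6]=6≤9), i→0 (arr[0]=9≥9); i<j, swap → [6,4,11,7,8,3,9]
j→5 (arr[5]=3≤9), i→2 (arr[2]=11≥9); i<j, swap → [6,4,3,7,8,11,9]
j→4, i→5; i≥j, return j=4. arr = [6,4,3,7,8,11,9]

[6,4,3,7,8,11,9]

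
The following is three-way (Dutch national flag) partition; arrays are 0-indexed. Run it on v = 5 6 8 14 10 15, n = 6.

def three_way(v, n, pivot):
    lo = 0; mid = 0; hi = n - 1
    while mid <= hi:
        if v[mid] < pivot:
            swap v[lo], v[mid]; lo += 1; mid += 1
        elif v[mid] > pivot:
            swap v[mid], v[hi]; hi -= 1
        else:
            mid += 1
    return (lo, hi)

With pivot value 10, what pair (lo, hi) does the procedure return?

lo=0 mid=0 hi=5
5<10: swap(0,0), lo=1 mid=1 ⇒ 5 6 8 14 10 15
6<10: swap(1,1), lo=2 mid=2 ⇒ 5 6 8 14 10 15
8<10: swap(2,2), lo=3 mid=3 ⇒ 5 6 8 14 10 15
14>10: swap(3,5), hi=4 ⇒ 5 6 8 15 10 14
15>10: swap(3,4), hi=3 ⇒ 5 6 8 10 15 14
10=10: mid=4
done. lo=3 hi=3; v=5 6 8 10 15 14

(3, 3)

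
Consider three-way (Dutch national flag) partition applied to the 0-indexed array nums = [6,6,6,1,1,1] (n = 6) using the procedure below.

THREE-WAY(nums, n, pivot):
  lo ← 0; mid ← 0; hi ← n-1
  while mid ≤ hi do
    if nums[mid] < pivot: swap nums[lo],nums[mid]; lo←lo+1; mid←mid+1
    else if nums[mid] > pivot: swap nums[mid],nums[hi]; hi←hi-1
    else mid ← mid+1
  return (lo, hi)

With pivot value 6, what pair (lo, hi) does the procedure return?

(3, 5)

lo=0 mid=0 hi=5
6=6: mid=1
6=6: mid=2
6=6: mid=3
1<6: swap(0,3), lo=1 mid=4 ⇒ [1,6,6,6,1,1]
1<6: swap(1,4), lo=2 mid=5 ⇒ [1,1,6,6,6,1]
1<6: swap(2,5), lo=3 mid=6 ⇒ [1,1,1,6,6,6]
done. lo=3 hi=5; nums=[1,1,1,6,6,6]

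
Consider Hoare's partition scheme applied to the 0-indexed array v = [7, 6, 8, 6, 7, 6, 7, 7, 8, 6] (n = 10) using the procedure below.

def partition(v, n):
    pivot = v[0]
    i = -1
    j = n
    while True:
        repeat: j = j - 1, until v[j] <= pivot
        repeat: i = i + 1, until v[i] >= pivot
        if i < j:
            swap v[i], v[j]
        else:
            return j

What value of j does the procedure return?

pivot=7
j stops at 9 (6), i stops at 0 (7); swap ⇒ [6, 6, 8, 6, 7, 6, 7, 7, 8, 7]
j stops at 7 (7), i stops at 2 (8); swap ⇒ [6, 6, 7, 6, 7, 6, 7, 8, 8, 7]
j stops at 6 (7), i stops at 4 (7); swap ⇒ [6, 6, 7, 6, 7, 6, 7, 8, 8, 7]
j stops at 5, i stops at 6; i≥j ⇒ return 5. v=[6, 6, 7, 6, 7, 6, 7, 8, 8, 7]

5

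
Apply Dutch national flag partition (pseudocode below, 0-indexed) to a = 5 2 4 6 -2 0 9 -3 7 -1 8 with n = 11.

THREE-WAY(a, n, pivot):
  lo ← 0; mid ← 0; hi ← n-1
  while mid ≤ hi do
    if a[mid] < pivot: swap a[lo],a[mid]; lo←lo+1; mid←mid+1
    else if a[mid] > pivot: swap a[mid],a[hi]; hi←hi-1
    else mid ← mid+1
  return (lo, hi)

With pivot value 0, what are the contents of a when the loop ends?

pivot = 0; lo=0, mid=0, hi=10
a[mid]=5>0: swap a[0],a[10]; hi=9 → 8 2 4 6 -2 0 9 -3 7 -1 5
a[mid]=8>0: swap a[0],a[9]; hi=8 → -1 2 4 6 -2 0 9 -3 7 8 5
a[mid]=-1<0: swap a[0],a[0]; lo=1,mid=1 → -1 2 4 6 -2 0 9 -3 7 8 5
a[mid]=2>0: swap a[1],a[8]; hi=7 → -1 7 4 6 -2 0 9 -3 2 8 5
a[mid]=7>0: swap a[1],a[7]; hi=6 → -1 -3 4 6 -2 0 9 7 2 8 5
a[mid]=-3<0: swap a[1],a[1]; lo=2,mid=2 → -1 -3 4 6 -2 0 9 7 2 8 5
a[mid]=4>0: swap a[2],a[6]; hi=5 → -1 -3 9 6 -2 0 4 7 2 8 5
a[mid]=9>0: swap a[2],a[5]; hi=4 → -1 -3 0 6 -2 9 4 7 2 8 5
a[mid]=0=0: mid=3
a[mid]=6>0: swap a[3],a[4]; hi=3 → -1 -3 0 -2 6 9 4 7 2 8 5
a[mid]=-2<0: swap a[2],a[3]; lo=3,mid=4 → -1 -3 -2 0 6 9 4 7 2 8 5
end: lo=3, hi=3; a = -1 -3 -2 0 6 9 4 7 2 8 5

-1 -3 -2 0 6 9 4 7 2 8 5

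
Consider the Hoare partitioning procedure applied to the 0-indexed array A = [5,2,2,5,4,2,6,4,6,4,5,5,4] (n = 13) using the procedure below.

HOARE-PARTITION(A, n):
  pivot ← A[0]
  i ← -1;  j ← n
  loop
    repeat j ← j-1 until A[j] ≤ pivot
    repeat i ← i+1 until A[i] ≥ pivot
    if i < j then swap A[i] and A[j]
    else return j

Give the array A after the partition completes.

pivot = A[0] = 5; i = -1, j = 13
j→12 (A[12]=4≤5), i→0 (A[0]=5≥5); i<j, swap → [4,2,2,5,4,2,6,4,6,4,5,5,5]
j→11 (A[11]=5≤5), i→3 (A[3]=5≥5); i<j, swap → [4,2,2,5,4,2,6,4,6,4,5,5,5]
j→10 (A[10]=5≤5), i→6 (A[6]=6≥5); i<j, swap → [4,2,2,5,4,2,5,4,6,4,6,5,5]
j→9 (A[9]=4≤5), i→8 (A[8]=6≥5); i<j, swap → [4,2,2,5,4,2,5,4,4,6,6,5,5]
j→8, i→9; i≥j, return j=8. A = [4,2,2,5,4,2,5,4,4,6,6,5,5]

[4,2,2,5,4,2,5,4,4,6,6,5,5]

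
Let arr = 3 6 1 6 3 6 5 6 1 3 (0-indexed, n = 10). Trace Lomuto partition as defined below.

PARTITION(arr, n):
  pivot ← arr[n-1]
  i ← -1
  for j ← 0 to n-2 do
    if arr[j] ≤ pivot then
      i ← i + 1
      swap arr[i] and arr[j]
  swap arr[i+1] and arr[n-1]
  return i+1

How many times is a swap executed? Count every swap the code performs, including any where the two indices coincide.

5

pivot = arr[9] = 3; i = -1
j=0: arr[0]=3 ≤ 3 → i=0, swap arr[0],arr[0] (no change) → 3 6 1 6 3 6 5 6 1 3
j=1: arr[1]=6 > 3 → no swap
j=2: arr[2]=1 ≤ 3 → i=1, swap arr[1],arr[2] → 3 1 6 6 3 6 5 6 1 3
j=3: arr[3]=6 > 3 → no swap
j=4: arr[4]=3 ≤ 3 → i=2, swap arr[2],arr[4] → 3 1 3 6 6 6 5 6 1 3
j=5: arr[5]=6 > 3 → no swap
j=6: arr[6]=5 > 3 → no swap
j=7: arr[7]=6 > 3 → no swap
j=8: arr[8]=1 ≤ 3 → i=3, swap arr[3],arr[8] → 3 1 3 1 6 6 5 6 6 3
final swap arr[4],arr[9] → 3 1 3 1 3 6 5 6 6 6; return 4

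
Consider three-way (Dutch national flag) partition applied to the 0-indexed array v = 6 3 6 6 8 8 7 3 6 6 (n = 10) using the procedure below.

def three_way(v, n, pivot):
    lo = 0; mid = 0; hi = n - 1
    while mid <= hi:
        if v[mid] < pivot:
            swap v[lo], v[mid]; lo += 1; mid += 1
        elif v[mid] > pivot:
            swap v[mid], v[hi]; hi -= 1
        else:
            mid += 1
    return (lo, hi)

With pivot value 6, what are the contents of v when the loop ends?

3 3 6 6 6 6 6 7 8 8

pivot = 6; lo=0, mid=0, hi=9
v[mid]=6=6: mid=1
v[mid]=3<6: swap v[0],v[1]; lo=1,mid=2 → 3 6 6 6 8 8 7 3 6 6
v[mid]=6=6: mid=3
v[mid]=6=6: mid=4
v[mid]=8>6: swap v[4],v[9]; hi=8 → 3 6 6 6 6 8 7 3 6 8
v[mid]=6=6: mid=5
v[mid]=8>6: swap v[5],v[8]; hi=7 → 3 6 6 6 6 6 7 3 8 8
v[mid]=6=6: mid=6
v[mid]=7>6: swap v[6],v[7]; hi=6 → 3 6 6 6 6 6 3 7 8 8
v[mid]=3<6: swap v[1],v[6]; lo=2,mid=7 → 3 3 6 6 6 6 6 7 8 8
end: lo=2, hi=6; v = 3 3 6 6 6 6 6 7 8 8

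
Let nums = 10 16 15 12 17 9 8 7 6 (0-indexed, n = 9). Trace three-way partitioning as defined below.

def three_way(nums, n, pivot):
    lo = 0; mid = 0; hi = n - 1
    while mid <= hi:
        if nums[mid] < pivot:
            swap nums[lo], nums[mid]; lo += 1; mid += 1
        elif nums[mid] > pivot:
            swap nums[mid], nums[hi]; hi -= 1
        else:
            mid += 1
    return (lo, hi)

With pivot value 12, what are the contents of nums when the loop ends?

10 6 7 8 9 12 17 15 16

pivot = 12; lo=0, mid=0, hi=8
nums[mid]=10<12: swap nums[0],nums[0]; lo=1,mid=1 → 10 16 15 12 17 9 8 7 6
nums[mid]=16>12: swap nums[1],nums[8]; hi=7 → 10 6 15 12 17 9 8 7 16
nums[mid]=6<12: swap nums[1],nums[1]; lo=2,mid=2 → 10 6 15 12 17 9 8 7 16
nums[mid]=15>12: swap nums[2],nums[7]; hi=6 → 10 6 7 12 17 9 8 15 16
nums[mid]=7<12: swap nums[2],nums[2]; lo=3,mid=3 → 10 6 7 12 17 9 8 15 16
nums[mid]=12=12: mid=4
nums[mid]=17>12: swap nums[4],nums[6]; hi=5 → 10 6 7 12 8 9 17 15 16
nums[mid]=8<12: swap nums[3],nums[4]; lo=4,mid=5 → 10 6 7 8 12 9 17 15 16
nums[mid]=9<12: swap nums[4],nums[5]; lo=5,mid=6 → 10 6 7 8 9 12 17 15 16
end: lo=5, hi=5; nums = 10 6 7 8 9 12 17 15 16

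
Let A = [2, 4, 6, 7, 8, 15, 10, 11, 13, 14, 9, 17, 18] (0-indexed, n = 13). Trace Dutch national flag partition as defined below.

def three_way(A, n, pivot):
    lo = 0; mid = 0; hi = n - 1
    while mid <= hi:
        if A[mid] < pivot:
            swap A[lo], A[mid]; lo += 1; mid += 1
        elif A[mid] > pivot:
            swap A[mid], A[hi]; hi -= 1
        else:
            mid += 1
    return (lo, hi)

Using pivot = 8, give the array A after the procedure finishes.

pivot = 8; lo=0, mid=0, hi=12
A[mid]=2<8: swap A[0],A[0]; lo=1,mid=1 → [2, 4, 6, 7, 8, 15, 10, 11, 13, 14, 9, 17, 18]
A[mid]=4<8: swap A[1],A[1]; lo=2,mid=2 → [2, 4, 6, 7, 8, 15, 10, 11, 13, 14, 9, 17, 18]
A[mid]=6<8: swap A[2],A[2]; lo=3,mid=3 → [2, 4, 6, 7, 8, 15, 10, 11, 13, 14, 9, 17, 18]
A[mid]=7<8: swap A[3],A[3]; lo=4,mid=4 → [2, 4, 6, 7, 8, 15, 10, 11, 13, 14, 9, 17, 18]
A[mid]=8=8: mid=5
A[mid]=15>8: swap A[5],A[12]; hi=11 → [2, 4, 6, 7, 8, 18, 10, 11, 13, 14, 9, 17, 15]
A[mid]=18>8: swap A[5],A[11]; hi=10 → [2, 4, 6, 7, 8, 17, 10, 11, 13, 14, 9, 18, 15]
A[mid]=17>8: swap A[5],A[10]; hi=9 → [2, 4, 6, 7, 8, 9, 10, 11, 13, 14, 17, 18, 15]
A[mid]=9>8: swap A[5],A[9]; hi=8 → [2, 4, 6, 7, 8, 14, 10, 11, 13, 9, 17, 18, 15]
A[mid]=14>8: swap A[5],A[8]; hi=7 → [2, 4, 6, 7, 8, 13, 10, 11, 14, 9, 17, 18, 15]
A[mid]=13>8: swap A[5],A[7]; hi=6 → [2, 4, 6, 7, 8, 11, 10, 13, 14, 9, 17, 18, 15]
A[mid]=11>8: swap A[5],A[6]; hi=5 → [2, 4, 6, 7, 8, 10, 11, 13, 14, 9, 17, 18, 15]
A[mid]=10>8: swap A[5],A[5]; hi=4 → [2, 4, 6, 7, 8, 10, 11, 13, 14, 9, 17, 18, 15]
end: lo=4, hi=4; A = [2, 4, 6, 7, 8, 10, 11, 13, 14, 9, 17, 18, 15]

[2, 4, 6, 7, 8, 10, 11, 13, 14, 9, 17, 18, 15]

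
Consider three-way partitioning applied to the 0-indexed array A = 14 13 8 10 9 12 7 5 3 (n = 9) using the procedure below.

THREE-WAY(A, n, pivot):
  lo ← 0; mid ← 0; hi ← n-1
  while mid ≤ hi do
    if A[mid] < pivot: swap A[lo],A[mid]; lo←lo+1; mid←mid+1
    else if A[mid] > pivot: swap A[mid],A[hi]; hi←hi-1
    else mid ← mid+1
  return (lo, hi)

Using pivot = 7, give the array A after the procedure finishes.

3 5 7 9 12 10 8 13 14

lo=0 mid=0 hi=8
14>7: swap(0,8), hi=7 ⇒ 3 13 8 10 9 12 7 5 14
3<7: swap(0,0), lo=1 mid=1 ⇒ 3 13 8 10 9 12 7 5 14
13>7: swap(1,7), hi=6 ⇒ 3 5 8 10 9 12 7 13 14
5<7: swap(1,1), lo=2 mid=2 ⇒ 3 5 8 10 9 12 7 13 14
8>7: swap(2,6), hi=5 ⇒ 3 5 7 10 9 12 8 13 14
7=7: mid=3
10>7: swap(3,5), hi=4 ⇒ 3 5 7 12 9 10 8 13 14
12>7: swap(3,4), hi=3 ⇒ 3 5 7 9 12 10 8 13 14
9>7: swap(3,3), hi=2 ⇒ 3 5 7 9 12 10 8 13 14
done. lo=2 hi=2; A=3 5 7 9 12 10 8 13 14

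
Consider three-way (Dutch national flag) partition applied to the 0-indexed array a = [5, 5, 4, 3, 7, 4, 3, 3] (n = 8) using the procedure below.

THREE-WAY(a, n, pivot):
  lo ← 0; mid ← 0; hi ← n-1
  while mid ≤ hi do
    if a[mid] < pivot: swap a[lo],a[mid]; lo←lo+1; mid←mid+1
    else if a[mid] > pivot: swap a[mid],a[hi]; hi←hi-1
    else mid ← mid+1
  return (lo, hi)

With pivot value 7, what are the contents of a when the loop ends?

pivot = 7; lo=0, mid=0, hi=7
a[mid]=5<7: swap a[0],a[0]; lo=1,mid=1 → [5, 5, 4, 3, 7, 4, 3, 3]
a[mid]=5<7: swap a[1],a[1]; lo=2,mid=2 → [5, 5, 4, 3, 7, 4, 3, 3]
a[mid]=4<7: swap a[2],a[2]; lo=3,mid=3 → [5, 5, 4, 3, 7, 4, 3, 3]
a[mid]=3<7: swap a[3],a[3]; lo=4,mid=4 → [5, 5, 4, 3, 7, 4, 3, 3]
a[mid]=7=7: mid=5
a[mid]=4<7: swap a[4],a[5]; lo=5,mid=6 → [5, 5, 4, 3, 4, 7, 3, 3]
a[mid]=3<7: swap a[5],a[6]; lo=6,mid=7 → [5, 5, 4, 3, 4, 3, 7, 3]
a[mid]=3<7: swap a[6],a[7]; lo=7,mid=8 → [5, 5, 4, 3, 4, 3, 3, 7]
end: lo=7, hi=7; a = [5, 5, 4, 3, 4, 3, 3, 7]

[5, 5, 4, 3, 4, 3, 3, 7]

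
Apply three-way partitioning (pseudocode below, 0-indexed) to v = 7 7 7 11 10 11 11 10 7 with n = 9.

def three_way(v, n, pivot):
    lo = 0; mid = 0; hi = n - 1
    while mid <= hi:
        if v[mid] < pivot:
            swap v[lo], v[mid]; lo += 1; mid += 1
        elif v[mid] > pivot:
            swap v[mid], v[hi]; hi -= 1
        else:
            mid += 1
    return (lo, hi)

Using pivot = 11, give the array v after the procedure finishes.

pivot = 11; lo=0, mid=0, hi=8
v[mid]=7<11: swap v[0],v[0]; lo=1,mid=1 → 7 7 7 11 10 11 11 10 7
v[mid]=7<11: swap v[1],v[1]; lo=2,mid=2 → 7 7 7 11 10 11 11 10 7
v[mid]=7<11: swap v[2],v[2]; lo=3,mid=3 → 7 7 7 11 10 11 11 10 7
v[mid]=11=11: mid=4
v[mid]=10<11: swap v[3],v[4]; lo=4,mid=5 → 7 7 7 10 11 11 11 10 7
v[mid]=11=11: mid=6
v[mid]=11=11: mid=7
v[mid]=10<11: swap v[4],v[7]; lo=5,mid=8 → 7 7 7 10 10 11 11 11 7
v[mid]=7<11: swap v[5],v[8]; lo=6,mid=9 → 7 7 7 10 10 7 11 11 11
end: lo=6, hi=8; v = 7 7 7 10 10 7 11 11 11

7 7 7 10 10 7 11 11 11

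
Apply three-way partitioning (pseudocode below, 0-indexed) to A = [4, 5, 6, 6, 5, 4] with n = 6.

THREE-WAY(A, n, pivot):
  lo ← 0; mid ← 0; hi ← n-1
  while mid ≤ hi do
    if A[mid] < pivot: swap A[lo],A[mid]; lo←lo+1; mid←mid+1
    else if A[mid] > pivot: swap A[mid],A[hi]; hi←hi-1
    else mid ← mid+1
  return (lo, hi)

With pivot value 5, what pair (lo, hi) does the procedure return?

(2, 3)

pivot = 5; lo=0, mid=0, hi=5
A[mid]=4<5: swap A[0],A[0]; lo=1,mid=1 → [4, 5, 6, 6, 5, 4]
A[mid]=5=5: mid=2
A[mid]=6>5: swap A[2],A[5]; hi=4 → [4, 5, 4, 6, 5, 6]
A[mid]=4<5: swap A[1],A[2]; lo=2,mid=3 → [4, 4, 5, 6, 5, 6]
A[mid]=6>5: swap A[3],A[4]; hi=3 → [4, 4, 5, 5, 6, 6]
A[mid]=5=5: mid=4
end: lo=2, hi=3; A = [4, 4, 5, 5, 6, 6]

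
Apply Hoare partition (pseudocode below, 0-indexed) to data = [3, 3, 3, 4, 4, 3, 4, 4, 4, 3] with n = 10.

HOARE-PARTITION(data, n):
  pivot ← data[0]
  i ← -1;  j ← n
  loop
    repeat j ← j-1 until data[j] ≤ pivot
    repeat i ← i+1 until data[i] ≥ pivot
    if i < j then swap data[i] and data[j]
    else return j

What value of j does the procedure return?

pivot = data[0] = 3; i = -1, j = 10
j→9 (data[9]=3≤3), i→0 (data[0]=3≥3); i<j, swap → [3, 3, 3, 4, 4, 3, 4, 4, 4, 3]
j→5 (data[5]=3≤3), i→1 (data[1]=3≥3); i<j, swap → [3, 3, 3, 4, 4, 3, 4, 4, 4, 3]
j→2, i→2; i≥j, return j=2. data = [3, 3, 3, 4, 4, 3, 4, 4, 4, 3]

2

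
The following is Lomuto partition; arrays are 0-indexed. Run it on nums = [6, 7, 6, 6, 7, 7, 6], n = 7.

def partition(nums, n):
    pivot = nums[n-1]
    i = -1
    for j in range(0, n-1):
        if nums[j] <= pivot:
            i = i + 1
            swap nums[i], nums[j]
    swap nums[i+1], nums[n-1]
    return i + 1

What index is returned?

pivot=6, i=-1
j=0: 6≤6, i=0, swap(0,0) ⇒ [6, 7, 6, 6, 7, 7, 6]
j=1: 7>6, skip
j=2: 6≤6, i=1, swap(1,2) ⇒ [6, 6, 7, 6, 7, 7, 6]
j=3: 6≤6, i=2, swap(2,3) ⇒ [6, 6, 6, 7, 7, 7, 6]
j=4: 7>6, skip
j=5: 7>6, skip
swap(3,6) ⇒ [6, 6, 6, 6, 7, 7, 7]; return 3

3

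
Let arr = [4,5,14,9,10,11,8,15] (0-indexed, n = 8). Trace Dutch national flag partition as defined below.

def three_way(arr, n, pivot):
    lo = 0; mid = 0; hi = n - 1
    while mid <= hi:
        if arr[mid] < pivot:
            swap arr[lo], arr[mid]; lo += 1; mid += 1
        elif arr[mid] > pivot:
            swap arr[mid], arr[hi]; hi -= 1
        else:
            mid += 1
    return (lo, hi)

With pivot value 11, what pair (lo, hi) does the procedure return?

lo=0 mid=0 hi=7
4<11: swap(0,0), lo=1 mid=1 ⇒ [4,5,14,9,10,11,8,15]
5<11: swap(1,1), lo=2 mid=2 ⇒ [4,5,14,9,10,11,8,15]
14>11: swap(2,7), hi=6 ⇒ [4,5,15,9,10,11,8,14]
15>11: swap(2,6), hi=5 ⇒ [4,5,8,9,10,11,15,14]
8<11: swap(2,2), lo=3 mid=3 ⇒ [4,5,8,9,10,11,15,14]
9<11: swap(3,3), lo=4 mid=4 ⇒ [4,5,8,9,10,11,15,14]
10<11: swap(4,4), lo=5 mid=5 ⇒ [4,5,8,9,10,11,15,14]
11=11: mid=6
done. lo=5 hi=5; arr=[4,5,8,9,10,11,15,14]

(5, 5)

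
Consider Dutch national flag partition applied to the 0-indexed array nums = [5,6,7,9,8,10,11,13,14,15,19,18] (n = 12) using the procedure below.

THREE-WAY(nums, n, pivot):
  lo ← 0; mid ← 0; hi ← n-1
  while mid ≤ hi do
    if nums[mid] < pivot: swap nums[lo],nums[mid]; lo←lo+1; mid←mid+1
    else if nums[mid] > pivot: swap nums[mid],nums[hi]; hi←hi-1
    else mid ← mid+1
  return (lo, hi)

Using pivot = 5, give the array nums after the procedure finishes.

pivot = 5; lo=0, mid=0, hi=11
nums[mid]=5=5: mid=1
nums[mid]=6>5: swap nums[1],nums[11]; hi=10 → [5,18,7,9,8,10,11,13,14,15,19,6]
nums[mid]=18>5: swap nums[1],nums[10]; hi=9 → [5,19,7,9,8,10,11,13,14,15,18,6]
nums[mid]=19>5: swap nums[1],nums[9]; hi=8 → [5,15,7,9,8,10,11,13,14,19,18,6]
nums[mid]=15>5: swap nums[1],nums[8]; hi=7 → [5,14,7,9,8,10,11,13,15,19,18,6]
nums[mid]=14>5: swap nums[1],nums[7]; hi=6 → [5,13,7,9,8,10,11,14,15,19,18,6]
nums[mid]=13>5: swap nums[1],nums[6]; hi=5 → [5,11,7,9,8,10,13,14,15,19,18,6]
nums[mid]=11>5: swap nums[1],nums[5]; hi=4 → [5,10,7,9,8,11,13,14,15,19,18,6]
nums[mid]=10>5: swap nums[1],nums[4]; hi=3 → [5,8,7,9,10,11,13,14,15,19,18,6]
nums[mid]=8>5: swap nums[1],nums[3]; hi=2 → [5,9,7,8,10,11,13,14,15,19,18,6]
nums[mid]=9>5: swap nums[1],nums[2]; hi=1 → [5,7,9,8,10,11,13,14,15,19,18,6]
nums[mid]=7>5: swap nums[1],nums[1]; hi=0 → [5,7,9,8,10,11,13,14,15,19,18,6]
end: lo=0, hi=0; nums = [5,7,9,8,10,11,13,14,15,19,18,6]

[5,7,9,8,10,11,13,14,15,19,18,6]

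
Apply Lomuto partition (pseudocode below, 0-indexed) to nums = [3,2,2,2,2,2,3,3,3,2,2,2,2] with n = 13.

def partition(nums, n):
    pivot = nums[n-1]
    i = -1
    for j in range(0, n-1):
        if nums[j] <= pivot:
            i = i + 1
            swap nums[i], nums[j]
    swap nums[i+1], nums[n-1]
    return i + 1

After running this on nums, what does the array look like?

pivot = nums[12] = 2; i = -1
j=0: nums[0]=3 > 2 → no swap
j=1: nums[1]=2 ≤ 2 → i=0, swap nums[0],nums[1] → [2,3,2,2,2,2,3,3,3,2,2,2,2]
j=2: nums[2]=2 ≤ 2 → i=1, swap nums[1],nums[2] → [2,2,3,2,2,2,3,3,3,2,2,2,2]
j=3: nums[3]=2 ≤ 2 → i=2, swap nums[2],nums[3] → [2,2,2,3,2,2,3,3,3,2,2,2,2]
j=4: nums[4]=2 ≤ 2 → i=3, swap nums[3],nums[4] → [2,2,2,2,3,2,3,3,3,2,2,2,2]
j=5: nums[5]=2 ≤ 2 → i=4, swap nums[4],nums[5] → [2,2,2,2,2,3,3,3,3,2,2,2,2]
j=6: nums[6]=3 > 2 → no swap
j=7: nums[7]=3 > 2 → no swap
j=8: nums[8]=3 > 2 → no swap
j=9: nums[9]=2 ≤ 2 → i=5, swap nums[5],nums[9] → [2,2,2,2,2,2,3,3,3,3,2,2,2]
j=10: nums[10]=2 ≤ 2 → i=6, swap nums[6],nums[10] → [2,2,2,2,2,2,2,3,3,3,3,2,2]
j=11: nums[11]=2 ≤ 2 → i=7, swap nums[7],nums[11] → [2,2,2,2,2,2,2,2,3,3,3,3,2]
final swap nums[8],nums[12] → [2,2,2,2,2,2,2,2,2,3,3,3,3]; return 8

[2,2,2,2,2,2,2,2,2,3,3,3,3]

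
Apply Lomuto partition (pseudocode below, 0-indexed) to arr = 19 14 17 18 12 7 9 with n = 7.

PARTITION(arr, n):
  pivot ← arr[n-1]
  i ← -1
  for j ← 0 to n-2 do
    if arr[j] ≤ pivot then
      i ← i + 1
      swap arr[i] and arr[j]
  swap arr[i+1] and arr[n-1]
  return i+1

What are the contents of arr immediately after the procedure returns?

pivot=9, i=-1
j=0: 19>9, skip
j=1: 14>9, skip
j=2: 17>9, skip
j=3: 18>9, skip
j=4: 12>9, skip
j=5: 7≤9, i=0, swap(0,5) ⇒ 7 14 17 18 12 19 9
swap(1,6) ⇒ 7 9 17 18 12 19 14; return 1

7 9 17 18 12 19 14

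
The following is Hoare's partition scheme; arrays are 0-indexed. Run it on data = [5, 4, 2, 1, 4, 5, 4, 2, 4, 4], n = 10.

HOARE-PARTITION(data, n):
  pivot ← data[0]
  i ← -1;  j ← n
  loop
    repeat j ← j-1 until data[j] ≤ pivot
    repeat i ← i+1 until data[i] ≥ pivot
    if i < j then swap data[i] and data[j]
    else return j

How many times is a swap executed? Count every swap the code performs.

pivot=5
j stops at 9 (4), i stops at 0 (5); swap ⇒ [4, 4, 2, 1, 4, 5, 4, 2, 4, 5]
j stops at 8 (4), i stops at 5 (5); swap ⇒ [4, 4, 2, 1, 4, 4, 4, 2, 5, 5]
j stops at 7, i stops at 8; i≥j ⇒ return 7. data=[4, 4, 2, 1, 4, 4, 4, 2, 5, 5]

2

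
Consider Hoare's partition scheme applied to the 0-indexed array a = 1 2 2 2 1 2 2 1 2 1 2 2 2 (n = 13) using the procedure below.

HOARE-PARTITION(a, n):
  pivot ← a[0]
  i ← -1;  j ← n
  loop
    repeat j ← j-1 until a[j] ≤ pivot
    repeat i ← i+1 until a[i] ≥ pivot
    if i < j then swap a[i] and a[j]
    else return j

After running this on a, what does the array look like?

1 1 1 2 2 2 2 2 2 1 2 2 2

pivot=1
j stops at 9 (1), i stops at 0 (1); swap ⇒ 1 2 2 2 1 2 2 1 2 1 2 2 2
j stops at 7 (1), i stops at 1 (2); swap ⇒ 1 1 2 2 1 2 2 2 2 1 2 2 2
j stops at 4 (1), i stops at 2 (2); swap ⇒ 1 1 1 2 2 2 2 2 2 1 2 2 2
j stops at 2, i stops at 3; i≥j ⇒ return 2. a=1 1 1 2 2 2 2 2 2 1 2 2 2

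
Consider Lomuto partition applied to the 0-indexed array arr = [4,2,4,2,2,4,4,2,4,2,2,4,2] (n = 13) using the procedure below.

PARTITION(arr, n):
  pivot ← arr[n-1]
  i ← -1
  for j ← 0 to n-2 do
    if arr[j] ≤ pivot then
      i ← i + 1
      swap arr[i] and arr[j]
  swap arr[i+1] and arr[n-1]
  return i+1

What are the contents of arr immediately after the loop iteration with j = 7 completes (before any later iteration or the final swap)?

[2,2,2,2,4,4,4,4,4,2,2,4,2]

pivot = arr[12] = 2; i = -1
j=0: arr[0]=4 > 2 → no swap
j=1: arr[1]=2 ≤ 2 → i=0, swap arr[0],arr[1] → [2,4,4,2,2,4,4,2,4,2,2,4,2]
j=2: arr[2]=4 > 2 → no swap
j=3: arr[3]=2 ≤ 2 → i=1, swap arr[1],arr[3] → [2,2,4,4,2,4,4,2,4,2,2,4,2]
j=4: arr[4]=2 ≤ 2 → i=2, swap arr[2],arr[4] → [2,2,2,4,4,4,4,2,4,2,2,4,2]
j=5: arr[5]=4 > 2 → no swap
j=6: arr[6]=4 > 2 → no swap
j=7: arr[7]=2 ≤ 2 → i=3, swap arr[3],arr[7] → [2,2,2,2,4,4,4,4,4,2,2,4,2]
(after j=7) arr = [2,2,2,2,4,4,4,4,4,2,2,4,2]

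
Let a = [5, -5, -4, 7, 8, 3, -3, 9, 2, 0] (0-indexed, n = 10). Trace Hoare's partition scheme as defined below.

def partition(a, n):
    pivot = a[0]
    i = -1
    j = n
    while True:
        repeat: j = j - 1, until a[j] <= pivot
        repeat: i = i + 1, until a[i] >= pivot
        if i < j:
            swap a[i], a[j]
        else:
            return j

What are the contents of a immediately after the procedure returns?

pivot=5
j stops at 9 (0), i stops at 0 (5); swap ⇒ [0, -5, -4, 7, 8, 3, -3, 9, 2, 5]
j stops at 8 (2), i stops at 3 (7); swap ⇒ [0, -5, -4, 2, 8, 3, -3, 9, 7, 5]
j stops at 6 (-3), i stops at 4 (8); swap ⇒ [0, -5, -4, 2, -3, 3, 8, 9, 7, 5]
j stops at 5, i stops at 6; i≥j ⇒ return 5. a=[0, -5, -4, 2, -3, 3, 8, 9, 7, 5]

[0, -5, -4, 2, -3, 3, 8, 9, 7, 5]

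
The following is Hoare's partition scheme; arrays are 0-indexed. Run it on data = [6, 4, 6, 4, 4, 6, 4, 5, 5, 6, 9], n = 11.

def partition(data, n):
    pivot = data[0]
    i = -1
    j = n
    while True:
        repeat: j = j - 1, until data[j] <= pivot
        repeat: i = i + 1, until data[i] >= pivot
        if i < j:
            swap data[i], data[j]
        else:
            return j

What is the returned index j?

6

pivot = data[0] = 6; i = -1, j = 11
j→9 (data[9]=6≤6), i→0 (data[0]=6≥6); i<j, swap → [6, 4, 6, 4, 4, 6, 4, 5, 5, 6, 9]
j→8 (data[8]=5≤6), i→2 (data[2]=6≥6); i<j, swap → [6, 4, 5, 4, 4, 6, 4, 5, 6, 6, 9]
j→7 (data[7]=5≤6), i→5 (data[5]=6≥6); i<j, swap → [6, 4, 5, 4, 4, 5, 4, 6, 6, 6, 9]
j→6, i→7; i≥j, return j=6. data = [6, 4, 5, 4, 4, 5, 4, 6, 6, 6, 9]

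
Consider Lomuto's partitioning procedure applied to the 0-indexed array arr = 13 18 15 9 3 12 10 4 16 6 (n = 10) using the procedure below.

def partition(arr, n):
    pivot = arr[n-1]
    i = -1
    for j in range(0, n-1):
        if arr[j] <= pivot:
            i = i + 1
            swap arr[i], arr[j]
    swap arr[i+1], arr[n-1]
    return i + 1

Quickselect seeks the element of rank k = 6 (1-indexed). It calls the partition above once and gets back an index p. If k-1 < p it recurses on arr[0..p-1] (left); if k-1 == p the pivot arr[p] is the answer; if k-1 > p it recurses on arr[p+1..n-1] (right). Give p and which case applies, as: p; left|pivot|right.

pivot=6, i=-1
j=0: 13>6, skip
j=1: 18>6, skip
j=2: 15>6, skip
j=3: 9>6, skip
j=4: 3≤6, i=0, swap(0,4) ⇒ 3 18 15 9 13 12 10 4 16 6
j=5: 12>6, skip
j=6: 10>6, skip
j=7: 4≤6, i=1, swap(1,7) ⇒ 3 4 15 9 13 12 10 18 16 6
j=8: 16>6, skip
swap(2,9) ⇒ 3 4 6 9 13 12 10 18 16 15; return 2
p = 2; k-1 = 5 > 2 ⇒ right

2; right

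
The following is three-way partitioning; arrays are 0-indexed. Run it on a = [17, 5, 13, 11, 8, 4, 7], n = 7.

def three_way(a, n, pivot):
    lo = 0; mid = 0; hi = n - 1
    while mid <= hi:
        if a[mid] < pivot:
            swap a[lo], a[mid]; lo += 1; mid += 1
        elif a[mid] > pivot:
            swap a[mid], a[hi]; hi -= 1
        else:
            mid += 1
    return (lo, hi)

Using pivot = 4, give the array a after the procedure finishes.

pivot = 4; lo=0, mid=0, hi=6
a[mid]=17>4: swap a[0],a[6]; hi=5 → [7, 5, 13, 11, 8, 4, 17]
a[mid]=7>4: swap a[0],a[5]; hi=4 → [4, 5, 13, 11, 8, 7, 17]
a[mid]=4=4: mid=1
a[mid]=5>4: swap a[1],a[4]; hi=3 → [4, 8, 13, 11, 5, 7, 17]
a[mid]=8>4: swap a[1],a[3]; hi=2 → [4, 11, 13, 8, 5, 7, 17]
a[mid]=11>4: swap a[1],a[2]; hi=1 → [4, 13, 11, 8, 5, 7, 17]
a[mid]=13>4: swap a[1],a[1]; hi=0 → [4, 13, 11, 8, 5, 7, 17]
end: lo=0, hi=0; a = [4, 13, 11, 8, 5, 7, 17]

[4, 13, 11, 8, 5, 7, 17]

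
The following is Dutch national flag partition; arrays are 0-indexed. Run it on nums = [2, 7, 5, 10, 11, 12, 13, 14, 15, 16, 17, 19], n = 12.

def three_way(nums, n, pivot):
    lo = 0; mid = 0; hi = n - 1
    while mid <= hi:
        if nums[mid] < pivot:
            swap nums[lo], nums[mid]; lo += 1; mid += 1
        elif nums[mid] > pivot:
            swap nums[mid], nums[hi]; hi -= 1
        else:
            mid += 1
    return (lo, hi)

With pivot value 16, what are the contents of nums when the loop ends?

[2, 7, 5, 10, 11, 12, 13, 14, 15, 16, 19, 17]

lo=0 mid=0 hi=11
2<16: swap(0,0), lo=1 mid=1 ⇒ [2, 7, 5, 10, 11, 12, 13, 14, 15, 16, 17, 19]
7<16: swap(1,1), lo=2 mid=2 ⇒ [2, 7, 5, 10, 11, 12, 13, 14, 15, 16, 17, 19]
5<16: swap(2,2), lo=3 mid=3 ⇒ [2, 7, 5, 10, 11, 12, 13, 14, 15, 16, 17, 19]
10<16: swap(3,3), lo=4 mid=4 ⇒ [2, 7, 5, 10, 11, 12, 13, 14, 15, 16, 17, 19]
11<16: swap(4,4), lo=5 mid=5 ⇒ [2, 7, 5, 10, 11, 12, 13, 14, 15, 16, 17, 19]
12<16: swap(5,5), lo=6 mid=6 ⇒ [2, 7, 5, 10, 11, 12, 13, 14, 15, 16, 17, 19]
13<16: swap(6,6), lo=7 mid=7 ⇒ [2, 7, 5, 10, 11, 12, 13, 14, 15, 16, 17, 19]
14<16: swap(7,7), lo=8 mid=8 ⇒ [2, 7, 5, 10, 11, 12, 13, 14, 15, 16, 17, 19]
15<16: swap(8,8), lo=9 mid=9 ⇒ [2, 7, 5, 10, 11, 12, 13, 14, 15, 16, 17, 19]
16=16: mid=10
17>16: swap(10,11), hi=10 ⇒ [2, 7, 5, 10, 11, 12, 13, 14, 15, 16, 19, 17]
19>16: swap(10,10), hi=9 ⇒ [2, 7, 5, 10, 11, 12, 13, 14, 15, 16, 19, 17]
done. lo=9 hi=9; nums=[2, 7, 5, 10, 11, 12, 13, 14, 15, 16, 19, 17]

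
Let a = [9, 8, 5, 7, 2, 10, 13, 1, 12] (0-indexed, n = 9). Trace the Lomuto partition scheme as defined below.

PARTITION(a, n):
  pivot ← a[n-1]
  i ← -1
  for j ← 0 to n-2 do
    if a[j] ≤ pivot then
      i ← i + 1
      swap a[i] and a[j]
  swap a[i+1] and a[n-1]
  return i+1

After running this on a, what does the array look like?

pivot=12, i=-1
j=0: 9≤12, i=0, swap(0,0) ⇒ [9, 8, 5, 7, 2, 10, 13, 1, 12]
j=1: 8≤12, i=1, swap(1,1) ⇒ [9, 8, 5, 7, 2, 10, 13, 1, 12]
j=2: 5≤12, i=2, swap(2,2) ⇒ [9, 8, 5, 7, 2, 10, 13, 1, 12]
j=3: 7≤12, i=3, swap(3,3) ⇒ [9, 8, 5, 7, 2, 10, 13, 1, 12]
j=4: 2≤12, i=4, swap(4,4) ⇒ [9, 8, 5, 7, 2, 10, 13, 1, 12]
j=5: 10≤12, i=5, swap(5,5) ⇒ [9, 8, 5, 7, 2, 10, 13, 1, 12]
j=6: 13>12, skip
j=7: 1≤12, i=6, swap(6,7) ⇒ [9, 8, 5, 7, 2, 10, 1, 13, 12]
swap(7,8) ⇒ [9, 8, 5, 7, 2, 10, 1, 12, 13]; return 7

[9, 8, 5, 7, 2, 10, 1, 12, 13]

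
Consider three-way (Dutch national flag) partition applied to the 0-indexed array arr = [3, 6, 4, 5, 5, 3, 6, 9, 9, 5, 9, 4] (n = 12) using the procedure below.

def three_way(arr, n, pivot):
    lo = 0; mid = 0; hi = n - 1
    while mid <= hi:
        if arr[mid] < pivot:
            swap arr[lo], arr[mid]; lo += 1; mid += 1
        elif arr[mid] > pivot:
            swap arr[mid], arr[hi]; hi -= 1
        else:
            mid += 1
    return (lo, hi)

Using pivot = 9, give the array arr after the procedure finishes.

[3, 6, 4, 5, 5, 3, 6, 5, 4, 9, 9, 9]

lo=0 mid=0 hi=11
3<9: swap(0,0), lo=1 mid=1 ⇒ [3, 6, 4, 5, 5, 3, 6, 9, 9, 5, 9, 4]
6<9: swap(1,1), lo=2 mid=2 ⇒ [3, 6, 4, 5, 5, 3, 6, 9, 9, 5, 9, 4]
4<9: swap(2,2), lo=3 mid=3 ⇒ [3, 6, 4, 5, 5, 3, 6, 9, 9, 5, 9, 4]
5<9: swap(3,3), lo=4 mid=4 ⇒ [3, 6, 4, 5, 5, 3, 6, 9, 9, 5, 9, 4]
5<9: swap(4,4), lo=5 mid=5 ⇒ [3, 6, 4, 5, 5, 3, 6, 9, 9, 5, 9, 4]
3<9: swap(5,5), lo=6 mid=6 ⇒ [3, 6, 4, 5, 5, 3, 6, 9, 9, 5, 9, 4]
6<9: swap(6,6), lo=7 mid=7 ⇒ [3, 6, 4, 5, 5, 3, 6, 9, 9, 5, 9, 4]
9=9: mid=8
9=9: mid=9
5<9: swap(7,9), lo=8 mid=10 ⇒ [3, 6, 4, 5, 5, 3, 6, 5, 9, 9, 9, 4]
9=9: mid=11
4<9: swap(8,11), lo=9 mid=12 ⇒ [3, 6, 4, 5, 5, 3, 6, 5, 4, 9, 9, 9]
done. lo=9 hi=11; arr=[3, 6, 4, 5, 5, 3, 6, 5, 4, 9, 9, 9]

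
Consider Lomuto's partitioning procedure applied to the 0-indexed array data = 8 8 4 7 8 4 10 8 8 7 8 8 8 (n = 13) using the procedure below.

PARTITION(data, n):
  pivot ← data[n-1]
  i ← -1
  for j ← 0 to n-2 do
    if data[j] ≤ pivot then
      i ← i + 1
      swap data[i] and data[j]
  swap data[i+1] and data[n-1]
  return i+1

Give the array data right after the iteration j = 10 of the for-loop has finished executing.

8 8 4 7 8 4 8 8 7 8 10 8 8

pivot = data[12] = 8; i = -1
j=0: data[0]=8 ≤ 8 → i=0, swap data[0],data[0] (no change) → 8 8 4 7 8 4 10 8 8 7 8 8 8
j=1: data[1]=8 ≤ 8 → i=1, swap data[1],data[1] (no change) → 8 8 4 7 8 4 10 8 8 7 8 8 8
j=2: data[2]=4 ≤ 8 → i=2, swap data[2],data[2] (no change) → 8 8 4 7 8 4 10 8 8 7 8 8 8
j=3: data[3]=7 ≤ 8 → i=3, swap data[3],data[3] (no change) → 8 8 4 7 8 4 10 8 8 7 8 8 8
j=4: data[4]=8 ≤ 8 → i=4, swap data[4],data[4] (no change) → 8 8 4 7 8 4 10 8 8 7 8 8 8
j=5: data[5]=4 ≤ 8 → i=5, swap data[5],data[5] (no change) → 8 8 4 7 8 4 10 8 8 7 8 8 8
j=6: data[6]=10 > 8 → no swap
j=7: data[7]=8 ≤ 8 → i=6, swap data[6],data[7] → 8 8 4 7 8 4 8 10 8 7 8 8 8
j=8: data[8]=8 ≤ 8 → i=7, swap data[7],data[8] → 8 8 4 7 8 4 8 8 10 7 8 8 8
j=9: data[9]=7 ≤ 8 → i=8, swap data[8],data[9] → 8 8 4 7 8 4 8 8 7 10 8 8 8
j=10: data[10]=8 ≤ 8 → i=9, swap data[9],data[10] → 8 8 4 7 8 4 8 8 7 8 10 8 8
(after j=10) data = 8 8 4 7 8 4 8 8 7 8 10 8 8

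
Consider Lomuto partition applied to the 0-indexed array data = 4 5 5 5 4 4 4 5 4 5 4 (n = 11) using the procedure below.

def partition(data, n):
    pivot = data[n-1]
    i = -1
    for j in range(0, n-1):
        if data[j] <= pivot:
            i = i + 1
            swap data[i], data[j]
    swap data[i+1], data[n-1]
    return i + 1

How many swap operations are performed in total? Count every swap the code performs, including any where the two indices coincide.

6

pivot = data[10] = 4; i = -1
j=0: data[0]=4 ≤ 4 → i=0, swap data[0],data[0] (no change) → 4 5 5 5 4 4 4 5 4 5 4
j=1: data[1]=5 > 4 → no swap
j=2: data[2]=5 > 4 → no swap
j=3: data[3]=5 > 4 → no swap
j=4: data[4]=4 ≤ 4 → i=1, swap data[1],data[4] → 4 4 5 5 5 4 4 5 4 5 4
j=5: data[5]=4 ≤ 4 → i=2, swap data[2],data[5] → 4 4 4 5 5 5 4 5 4 5 4
j=6: data[6]=4 ≤ 4 → i=3, swap data[3],data[6] → 4 4 4 4 5 5 5 5 4 5 4
j=7: data[7]=5 > 4 → no swap
j=8: data[8]=4 ≤ 4 → i=4, swap data[4],data[8] → 4 4 4 4 4 5 5 5 5 5 4
j=9: data[9]=5 > 4 → no swap
final swap data[5],data[10] → 4 4 4 4 4 4 5 5 5 5 5; return 5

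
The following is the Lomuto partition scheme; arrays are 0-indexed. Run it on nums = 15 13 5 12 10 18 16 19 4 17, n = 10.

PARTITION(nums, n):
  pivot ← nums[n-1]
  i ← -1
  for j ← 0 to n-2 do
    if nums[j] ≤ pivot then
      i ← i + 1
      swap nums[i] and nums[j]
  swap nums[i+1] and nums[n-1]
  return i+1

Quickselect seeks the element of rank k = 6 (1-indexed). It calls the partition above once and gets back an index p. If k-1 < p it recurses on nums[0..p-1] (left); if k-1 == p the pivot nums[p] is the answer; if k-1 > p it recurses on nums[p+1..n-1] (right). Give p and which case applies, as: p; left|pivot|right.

pivot=17, i=-1
j=0: 15≤17, i=0, swap(0,0) ⇒ 15 13 5 12 10 18 16 19 4 17
j=1: 13≤17, i=1, swap(1,1) ⇒ 15 13 5 12 10 18 16 19 4 17
j=2: 5≤17, i=2, swap(2,2) ⇒ 15 13 5 12 10 18 16 19 4 17
j=3: 12≤17, i=3, swap(3,3) ⇒ 15 13 5 12 10 18 16 19 4 17
j=4: 10≤17, i=4, swap(4,4) ⇒ 15 13 5 12 10 18 16 19 4 17
j=5: 18>17, skip
j=6: 16≤17, i=5, swap(5,6) ⇒ 15 13 5 12 10 16 18 19 4 17
j=7: 19>17, skip
j=8: 4≤17, i=6, swap(6,8) ⇒ 15 13 5 12 10 16 4 19 18 17
swap(7,9) ⇒ 15 13 5 12 10 16 4 17 18 19; return 7
p = 7; k-1 = 5 < 7 ⇒ left

7; left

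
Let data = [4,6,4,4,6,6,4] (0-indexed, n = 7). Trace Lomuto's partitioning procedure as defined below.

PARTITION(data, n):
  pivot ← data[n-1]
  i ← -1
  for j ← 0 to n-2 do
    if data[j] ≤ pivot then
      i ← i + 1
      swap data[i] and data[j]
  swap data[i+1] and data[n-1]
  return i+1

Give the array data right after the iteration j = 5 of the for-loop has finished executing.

pivot = data[6] = 4; i = -1
j=0: data[0]=4 ≤ 4 → i=0, swap data[0],data[0] (no change) → [4,6,4,4,6,6,4]
j=1: data[1]=6 > 4 → no swap
j=2: data[2]=4 ≤ 4 → i=1, swap data[1],data[2] → [4,4,6,4,6,6,4]
j=3: data[3]=4 ≤ 4 → i=2, swap data[2],data[3] → [4,4,4,6,6,6,4]
j=4: data[4]=6 > 4 → no swap
j=5: data[5]=6 > 4 → no swap
(after j=5) data = [4,4,4,6,6,6,4]

[4,4,4,6,6,6,4]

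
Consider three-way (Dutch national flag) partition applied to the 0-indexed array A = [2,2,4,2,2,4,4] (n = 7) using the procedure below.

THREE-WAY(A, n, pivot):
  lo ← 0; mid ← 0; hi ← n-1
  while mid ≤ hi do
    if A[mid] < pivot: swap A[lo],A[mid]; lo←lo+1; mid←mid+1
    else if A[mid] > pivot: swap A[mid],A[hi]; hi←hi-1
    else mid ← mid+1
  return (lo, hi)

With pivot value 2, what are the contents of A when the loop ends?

[2,2,2,2,4,4,4]

lo=0 mid=0 hi=6
2=2: mid=1
2=2: mid=2
4>2: swap(2,6), hi=5 ⇒ [2,2,4,2,2,4,4]
4>2: swap(2,5), hi=4 ⇒ [2,2,4,2,2,4,4]
4>2: swap(2,4), hi=3 ⇒ [2,2,2,2,4,4,4]
2=2: mid=3
2=2: mid=4
done. lo=0 hi=3; A=[2,2,2,2,4,4,4]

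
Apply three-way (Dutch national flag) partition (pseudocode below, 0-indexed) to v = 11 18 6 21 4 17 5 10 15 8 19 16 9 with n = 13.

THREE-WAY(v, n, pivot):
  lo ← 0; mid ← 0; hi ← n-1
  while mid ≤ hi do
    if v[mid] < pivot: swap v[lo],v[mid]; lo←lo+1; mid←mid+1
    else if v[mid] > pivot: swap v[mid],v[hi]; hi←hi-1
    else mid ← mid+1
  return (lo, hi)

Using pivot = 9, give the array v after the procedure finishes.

8 6 5 4 9 17 10 15 21 19 16 18 11

lo=0 mid=0 hi=12
11>9: swap(0,12), hi=11 ⇒ 9 18 6 21 4 17 5 10 15 8 19 16 11
9=9: mid=1
18>9: swap(1,11), hi=10 ⇒ 9 16 6 21 4 17 5 10 15 8 19 18 11
16>9: swap(1,10), hi=9 ⇒ 9 19 6 21 4 17 5 10 15 8 16 18 11
19>9: swap(1,9), hi=8 ⇒ 9 8 6 21 4 17 5 10 15 19 16 18 11
8<9: swap(0,1), lo=1 mid=2 ⇒ 8 9 6 21 4 17 5 10 15 19 16 18 11
6<9: swap(1,2), lo=2 mid=3 ⇒ 8 6 9 21 4 17 5 10 15 19 16 18 11
21>9: swap(3,8), hi=7 ⇒ 8 6 9 15 4 17 5 10 21 19 16 18 11
15>9: swap(3,7), hi=6 ⇒ 8 6 9 10 4 17 5 15 21 19 16 18 11
10>9: swap(3,6), hi=5 ⇒ 8 6 9 5 4 17 10 15 21 19 16 18 11
5<9: swap(2,3), lo=3 mid=4 ⇒ 8 6 5 9 4 17 10 15 21 19 16 18 11
4<9: swap(3,4), lo=4 mid=5 ⇒ 8 6 5 4 9 17 10 15 21 19 16 18 11
17>9: swap(5,5), hi=4 ⇒ 8 6 5 4 9 17 10 15 21 19 16 18 11
done. lo=4 hi=4; v=8 6 5 4 9 17 10 15 21 19 16 18 11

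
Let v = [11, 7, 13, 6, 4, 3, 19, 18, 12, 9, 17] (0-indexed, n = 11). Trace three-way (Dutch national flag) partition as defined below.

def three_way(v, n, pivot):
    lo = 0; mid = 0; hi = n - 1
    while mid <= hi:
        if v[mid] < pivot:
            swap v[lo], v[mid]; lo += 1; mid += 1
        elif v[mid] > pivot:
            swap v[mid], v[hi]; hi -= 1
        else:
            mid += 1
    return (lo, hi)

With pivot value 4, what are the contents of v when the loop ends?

pivot = 4; lo=0, mid=0, hi=10
v[mid]=11>4: swap v[0],v[10]; hi=9 → [17, 7, 13, 6, 4, 3, 19, 18, 12, 9, 11]
v[mid]=17>4: swap v[0],v[9]; hi=8 → [9, 7, 13, 6, 4, 3, 19, 18, 12, 17, 11]
v[mid]=9>4: swap v[0],v[8]; hi=7 → [12, 7, 13, 6, 4, 3, 19, 18, 9, 17, 11]
v[mid]=12>4: swap v[0],v[7]; hi=6 → [18, 7, 13, 6, 4, 3, 19, 12, 9, 17, 11]
v[mid]=18>4: swap v[0],v[6]; hi=5 → [19, 7, 13, 6, 4, 3, 18, 12, 9, 17, 11]
v[mid]=19>4: swap v[0],v[5]; hi=4 → [3, 7, 13, 6, 4, 19, 18, 12, 9, 17, 11]
v[mid]=3<4: swap v[0],v[0]; lo=1,mid=1 → [3, 7, 13, 6, 4, 19, 18, 12, 9, 17, 11]
v[mid]=7>4: swap v[1],v[4]; hi=3 → [3, 4, 13, 6, 7, 19, 18, 12, 9, 17, 11]
v[mid]=4=4: mid=2
v[mid]=13>4: swap v[2],v[3]; hi=2 → [3, 4, 6, 13, 7, 19, 18, 12, 9, 17, 11]
v[mid]=6>4: swap v[2],v[2]; hi=1 → [3, 4, 6, 13, 7, 19, 18, 12, 9, 17, 11]
end: lo=1, hi=1; v = [3, 4, 6, 13, 7, 19, 18, 12, 9, 17, 11]

[3, 4, 6, 13, 7, 19, 18, 12, 9, 17, 11]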